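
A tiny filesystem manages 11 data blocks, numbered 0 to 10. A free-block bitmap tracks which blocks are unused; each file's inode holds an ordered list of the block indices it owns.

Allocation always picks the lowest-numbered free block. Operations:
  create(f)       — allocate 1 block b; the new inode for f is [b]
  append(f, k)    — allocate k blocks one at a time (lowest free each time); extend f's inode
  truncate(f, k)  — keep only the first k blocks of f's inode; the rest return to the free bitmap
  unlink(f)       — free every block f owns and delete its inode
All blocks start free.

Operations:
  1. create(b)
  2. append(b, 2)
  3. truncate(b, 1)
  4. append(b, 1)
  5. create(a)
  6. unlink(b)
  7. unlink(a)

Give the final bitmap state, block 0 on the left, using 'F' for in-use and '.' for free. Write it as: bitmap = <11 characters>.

bitmap = ...........

create(b): bitmap=F.......... | b=[0]
append(b, 2): bitmap=FFF........ | b=[0, 1, 2]
truncate(b, 1): bitmap=F.......... | b=[0]
append(b, 1): bitmap=FF......... | b=[0, 1]
create(a): bitmap=FFF........ | a=[2] b=[0, 1]
unlink(b): bitmap=..F........ | a=[2]
unlink(a): bitmap=........... | 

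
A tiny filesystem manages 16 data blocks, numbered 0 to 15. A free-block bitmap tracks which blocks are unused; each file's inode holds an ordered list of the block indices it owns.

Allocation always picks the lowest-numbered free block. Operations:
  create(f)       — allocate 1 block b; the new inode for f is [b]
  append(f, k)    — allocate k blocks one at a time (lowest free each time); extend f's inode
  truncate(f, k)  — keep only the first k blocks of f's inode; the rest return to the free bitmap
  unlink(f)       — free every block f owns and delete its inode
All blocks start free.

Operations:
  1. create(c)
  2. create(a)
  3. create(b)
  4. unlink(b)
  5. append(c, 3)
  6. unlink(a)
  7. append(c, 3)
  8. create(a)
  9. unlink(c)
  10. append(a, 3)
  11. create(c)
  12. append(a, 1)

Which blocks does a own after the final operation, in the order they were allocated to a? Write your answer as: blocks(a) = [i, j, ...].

  1. create(c)  ⇒  F...............  {c→[0]}
  2. create(a)  ⇒  FF..............  {a→[1]; c→[0]}
  3. create(b)  ⇒  FFF.............  {a→[1]; b→[2]; c→[0]}
  4. unlink(b)  ⇒  FF..............  {a→[1]; c→[0]}
  5. append(c, 3)  ⇒  FFFFF...........  {a→[1]; c→[0, 2, 3, 4]}
  6. unlink(a)  ⇒  F.FFF...........  {c→[0, 2, 3, 4]}
  7. append(c, 3)  ⇒  FFFFFFF.........  {c→[0, 2, 3, 4, 1, 5, 6]}
  8. create(a)  ⇒  FFFFFFFF........  {a→[7]; c→[0, 2, 3, 4, 1, 5, 6]}
  9. unlink(c)  ⇒  .......F........  {a→[7]}
  10. append(a, 3)  ⇒  FFF....F........  {a→[7, 0, 1, 2]}
  11. create(c)  ⇒  FFFF...F........  {a→[7, 0, 1, 2]; c→[3]}
  12. append(a, 1)  ⇒  FFFFF..F........  {a→[7, 0, 1, 2, 4]; c→[3]}

blocks(a) = [7, 0, 1, 2, 4]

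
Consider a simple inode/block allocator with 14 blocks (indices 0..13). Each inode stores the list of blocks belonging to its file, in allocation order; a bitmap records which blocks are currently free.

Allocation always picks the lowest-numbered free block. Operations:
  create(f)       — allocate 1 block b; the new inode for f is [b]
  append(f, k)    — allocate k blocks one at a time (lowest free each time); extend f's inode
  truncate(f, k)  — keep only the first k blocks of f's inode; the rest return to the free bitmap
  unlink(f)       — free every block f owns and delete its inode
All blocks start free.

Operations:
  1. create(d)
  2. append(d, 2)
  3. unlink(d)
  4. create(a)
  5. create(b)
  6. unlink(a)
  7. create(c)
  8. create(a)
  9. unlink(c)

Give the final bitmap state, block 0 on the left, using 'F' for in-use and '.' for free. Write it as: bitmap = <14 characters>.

create(d): bitmap=F............. | d=[0]
append(d, 2): bitmap=FFF........... | d=[0, 1, 2]
unlink(d): bitmap=.............. | 
create(a): bitmap=F............. | a=[0]
create(b): bitmap=FF............ | a=[0] b=[1]
unlink(a): bitmap=.F............ | b=[1]
create(c): bitmap=FF............ | b=[1] c=[0]
create(a): bitmap=FFF........... | a=[2] b=[1] c=[0]
unlink(c): bitmap=.FF........... | a=[2] b=[1]

bitmap = .FF...........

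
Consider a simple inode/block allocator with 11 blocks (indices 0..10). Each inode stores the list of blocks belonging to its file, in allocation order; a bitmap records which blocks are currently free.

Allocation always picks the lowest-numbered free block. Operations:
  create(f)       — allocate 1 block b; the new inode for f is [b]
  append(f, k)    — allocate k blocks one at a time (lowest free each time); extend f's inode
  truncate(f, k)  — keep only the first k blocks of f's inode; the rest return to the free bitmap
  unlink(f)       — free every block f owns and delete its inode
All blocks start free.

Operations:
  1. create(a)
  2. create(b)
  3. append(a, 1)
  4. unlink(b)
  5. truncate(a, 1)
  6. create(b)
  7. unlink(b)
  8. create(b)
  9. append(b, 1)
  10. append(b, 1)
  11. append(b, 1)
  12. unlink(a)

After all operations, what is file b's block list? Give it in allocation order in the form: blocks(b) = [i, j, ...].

create(a): bitmap=F.......... | a=[0]
create(b): bitmap=FF......... | a=[0] b=[1]
append(a, 1): bitmap=FFF........ | a=[0, 2] b=[1]
unlink(b): bitmap=F.F........ | a=[0, 2]
truncate(a, 1): bitmap=F.......... | a=[0]
create(b): bitmap=FF......... | a=[0] b=[1]
unlink(b): bitmap=F.......... | a=[0]
create(b): bitmap=FF......... | a=[0] b=[1]
append(b, 1): bitmap=FFF........ | a=[0] b=[1, 2]
append(b, 1): bitmap=FFFF....... | a=[0] b=[1, 2, 3]
append(b, 1): bitmap=FFFFF...... | a=[0] b=[1, 2, 3, 4]
unlink(a): bitmap=.FFFF...... | b=[1, 2, 3, 4]

blocks(b) = [1, 2, 3, 4]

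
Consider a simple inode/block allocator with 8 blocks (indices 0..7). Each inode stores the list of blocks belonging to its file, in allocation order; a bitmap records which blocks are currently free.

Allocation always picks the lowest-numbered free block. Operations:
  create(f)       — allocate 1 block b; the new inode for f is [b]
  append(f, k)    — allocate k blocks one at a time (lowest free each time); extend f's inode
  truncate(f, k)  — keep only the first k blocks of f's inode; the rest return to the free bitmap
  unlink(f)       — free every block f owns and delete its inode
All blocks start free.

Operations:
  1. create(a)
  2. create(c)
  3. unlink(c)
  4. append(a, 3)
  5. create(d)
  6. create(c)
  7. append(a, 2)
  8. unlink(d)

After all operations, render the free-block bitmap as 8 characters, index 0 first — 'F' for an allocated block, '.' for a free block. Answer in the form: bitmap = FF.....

bitmap = FFFF.FFF

  1. create(a)  ⇒  F.......  {a→[0]}
  2. create(c)  ⇒  FF......  {a→[0]; c→[1]}
  3. unlink(c)  ⇒  F.......  {a→[0]}
  4. append(a, 3)  ⇒  FFFF....  {a→[0, 1, 2, 3]}
  5. create(d)  ⇒  FFFFF...  {a→[0, 1, 2, 3]; d→[4]}
  6. create(c)  ⇒  FFFFFF..  {a→[0, 1, 2, 3]; c→[5]; d→[4]}
  7. append(a, 2)  ⇒  FFFFFFFF  {a→[0, 1, 2, 3, 6, 7]; c→[5]; d→[4]}
  8. unlink(d)  ⇒  FFFF.FFF  {a→[0, 1, 2, 3, 6, 7]; c→[5]}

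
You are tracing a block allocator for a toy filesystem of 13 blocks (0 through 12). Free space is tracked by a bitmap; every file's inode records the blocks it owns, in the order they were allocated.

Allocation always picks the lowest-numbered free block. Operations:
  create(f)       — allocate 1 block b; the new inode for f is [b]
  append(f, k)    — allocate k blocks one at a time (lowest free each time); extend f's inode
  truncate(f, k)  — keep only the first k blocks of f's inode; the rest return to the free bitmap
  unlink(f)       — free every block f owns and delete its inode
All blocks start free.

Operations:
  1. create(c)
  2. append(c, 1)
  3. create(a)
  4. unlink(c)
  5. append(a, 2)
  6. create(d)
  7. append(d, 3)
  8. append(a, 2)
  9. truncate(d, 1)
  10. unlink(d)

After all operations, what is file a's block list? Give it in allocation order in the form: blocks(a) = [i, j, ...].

blocks(a) = [2, 0, 1, 7, 8]

  1. create(c)  ⇒  F............  {c→[0]}
  2. append(c, 1)  ⇒  FF...........  {c→[0, 1]}
  3. create(a)  ⇒  FFF..........  {a→[2]; c→[0, 1]}
  4. unlink(c)  ⇒  ..F..........  {a→[2]}
  5. append(a, 2)  ⇒  FFF..........  {a→[2, 0, 1]}
  6. create(d)  ⇒  FFFF.........  {a→[2, 0, 1]; d→[3]}
  7. append(d, 3)  ⇒  FFFFFFF......  {a→[2, 0, 1]; d→[3, 4, 5, 6]}
  8. append(a, 2)  ⇒  FFFFFFFFF....  {a→[2, 0, 1, 7, 8]; d→[3, 4, 5, 6]}
  9. truncate(d, 1)  ⇒  FFFF...FF....  {a→[2, 0, 1, 7, 8]; d→[3]}
  10. unlink(d)  ⇒  FFF....FF....  {a→[2, 0, 1, 7, 8]}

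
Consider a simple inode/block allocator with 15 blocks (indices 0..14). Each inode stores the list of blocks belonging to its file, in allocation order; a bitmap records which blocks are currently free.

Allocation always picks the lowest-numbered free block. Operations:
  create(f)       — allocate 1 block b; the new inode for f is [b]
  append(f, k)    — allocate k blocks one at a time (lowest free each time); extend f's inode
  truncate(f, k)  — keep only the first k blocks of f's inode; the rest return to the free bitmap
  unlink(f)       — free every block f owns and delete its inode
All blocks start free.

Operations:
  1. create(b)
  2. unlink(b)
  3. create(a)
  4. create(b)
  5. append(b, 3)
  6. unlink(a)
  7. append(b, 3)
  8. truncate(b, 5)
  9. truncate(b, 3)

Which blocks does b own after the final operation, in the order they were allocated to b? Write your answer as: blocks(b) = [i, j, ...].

blocks(b) = [1, 2, 3]

create(b): bitmap=F.............. | b=[0]
unlink(b): bitmap=............... | 
create(a): bitmap=F.............. | a=[0]
create(b): bitmap=FF............. | a=[0] b=[1]
append(b, 3): bitmap=FFFFF.......... | a=[0] b=[1, 2, 3, 4]
unlink(a): bitmap=.FFFF.......... | b=[1, 2, 3, 4]
append(b, 3): bitmap=FFFFFFF........ | b=[1, 2, 3, 4, 0, 5, 6]
truncate(b, 5): bitmap=FFFFF.......... | b=[1, 2, 3, 4, 0]
truncate(b, 3): bitmap=.FFF........... | b=[1, 2, 3]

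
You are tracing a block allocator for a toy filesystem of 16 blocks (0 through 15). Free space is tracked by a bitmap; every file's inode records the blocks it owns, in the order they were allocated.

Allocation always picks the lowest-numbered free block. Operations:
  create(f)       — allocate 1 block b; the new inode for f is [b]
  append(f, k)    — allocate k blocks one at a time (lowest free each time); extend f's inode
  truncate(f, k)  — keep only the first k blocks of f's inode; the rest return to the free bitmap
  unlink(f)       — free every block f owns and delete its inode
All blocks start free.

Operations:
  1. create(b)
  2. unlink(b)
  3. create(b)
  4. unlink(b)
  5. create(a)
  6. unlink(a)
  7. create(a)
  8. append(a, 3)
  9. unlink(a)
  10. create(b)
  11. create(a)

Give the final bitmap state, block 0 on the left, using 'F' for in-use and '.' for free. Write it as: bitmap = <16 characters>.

bitmap = FF..............

[1] create(b) — b=0 (map F...............)
[2] unlink(b) —  (map ................)
[3] create(b) — b=0 (map F...............)
[4] unlink(b) —  (map ................)
[5] create(a) — a=0 (map F...............)
[6] unlink(a) —  (map ................)
[7] create(a) — a=0 (map F...............)
[8] append(a, 3) — a=0,1,2,3 (map FFFF............)
[9] unlink(a) —  (map ................)
[10] create(b) — b=0 (map F...............)
[11] create(a) — a=1 b=0 (map FF..............)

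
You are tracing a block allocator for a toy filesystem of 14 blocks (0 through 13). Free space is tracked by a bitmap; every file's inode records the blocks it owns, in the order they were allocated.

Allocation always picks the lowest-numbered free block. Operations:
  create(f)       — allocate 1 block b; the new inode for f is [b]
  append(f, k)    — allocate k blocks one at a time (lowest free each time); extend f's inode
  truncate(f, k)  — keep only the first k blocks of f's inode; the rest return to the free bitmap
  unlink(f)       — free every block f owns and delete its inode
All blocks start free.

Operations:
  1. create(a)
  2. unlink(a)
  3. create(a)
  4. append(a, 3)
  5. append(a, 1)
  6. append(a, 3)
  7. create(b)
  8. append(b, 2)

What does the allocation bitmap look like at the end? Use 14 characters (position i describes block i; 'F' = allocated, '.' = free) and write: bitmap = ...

create(a): bitmap=F............. | a=[0]
unlink(a): bitmap=.............. | 
create(a): bitmap=F............. | a=[0]
append(a, 3): bitmap=FFFF.......... | a=[0, 1, 2, 3]
append(a, 1): bitmap=FFFFF......... | a=[0, 1, 2, 3, 4]
append(a, 3): bitmap=FFFFFFFF...... | a=[0, 1, 2, 3, 4, 5, 6, 7]
create(b): bitmap=FFFFFFFFF..... | a=[0, 1, 2, 3, 4, 5, 6, 7] b=[8]
append(b, 2): bitmap=FFFFFFFFFFF... | a=[0, 1, 2, 3, 4, 5, 6, 7] b=[8, 9, 10]

bitmap = FFFFFFFFFFF...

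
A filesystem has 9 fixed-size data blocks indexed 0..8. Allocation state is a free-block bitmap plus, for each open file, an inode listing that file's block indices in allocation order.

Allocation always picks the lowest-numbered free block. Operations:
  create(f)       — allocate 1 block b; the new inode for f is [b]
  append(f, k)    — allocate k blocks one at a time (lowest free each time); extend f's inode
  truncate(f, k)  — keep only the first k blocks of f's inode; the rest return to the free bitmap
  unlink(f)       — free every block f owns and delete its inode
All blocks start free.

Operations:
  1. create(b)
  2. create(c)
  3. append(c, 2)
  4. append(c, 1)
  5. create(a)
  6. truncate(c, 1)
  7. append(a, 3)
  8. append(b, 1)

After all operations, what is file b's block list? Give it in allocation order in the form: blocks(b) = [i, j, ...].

blocks(b) = [0, 6]

create(b): bitmap=F........ | b=[0]
create(c): bitmap=FF....... | b=[0] c=[1]
append(c, 2): bitmap=FFFF..... | b=[0] c=[1, 2, 3]
append(c, 1): bitmap=FFFFF.... | b=[0] c=[1, 2, 3, 4]
create(a): bitmap=FFFFFF... | a=[5] b=[0] c=[1, 2, 3, 4]
truncate(c, 1): bitmap=FF...F... | a=[5] b=[0] c=[1]
append(a, 3): bitmap=FFFFFF... | a=[5, 2, 3, 4] b=[0] c=[1]
append(b, 1): bitmap=FFFFFFF.. | a=[5, 2, 3, 4] b=[0, 6] c=[1]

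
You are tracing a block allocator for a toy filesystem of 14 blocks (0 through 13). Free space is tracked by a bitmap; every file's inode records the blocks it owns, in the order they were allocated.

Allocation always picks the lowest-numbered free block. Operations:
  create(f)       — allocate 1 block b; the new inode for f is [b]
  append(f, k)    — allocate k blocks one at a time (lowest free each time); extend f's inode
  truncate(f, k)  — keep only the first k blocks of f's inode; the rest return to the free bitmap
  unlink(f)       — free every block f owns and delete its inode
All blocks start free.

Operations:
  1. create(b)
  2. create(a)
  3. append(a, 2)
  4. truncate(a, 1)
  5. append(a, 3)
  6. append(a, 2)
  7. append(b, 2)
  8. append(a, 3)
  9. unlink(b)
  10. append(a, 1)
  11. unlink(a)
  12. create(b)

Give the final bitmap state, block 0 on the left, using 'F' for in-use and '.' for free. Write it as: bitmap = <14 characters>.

after create(b) → b:[0]  free=[F.............]
after create(a) → a:[1], b:[0]  free=[FF............]
after append(a, 2) → a:[1, 2, 3], b:[0]  free=[FFFF..........]
after truncate(a, 1) → a:[1], b:[0]  free=[FF............]
after append(a, 3) → a:[1, 2, 3, 4], b:[0]  free=[FFFFF.........]
after append(a, 2) → a:[1, 2, 3, 4, 5, 6], b:[0]  free=[FFFFFFF.......]
after append(b, 2) → a:[1, 2, 3, 4, 5, 6], b:[0, 7, 8]  free=[FFFFFFFFF.....]
after append(a, 3) → a:[1, 2, 3, 4, 5, 6, 9, 10, 11], b:[0, 7, 8]  free=[FFFFFFFFFFFF..]
after unlink(b) → a:[1, 2, 3, 4, 5, 6, 9, 10, 11]  free=[.FFFFFF..FFF..]
after append(a, 1) → a:[1, 2, 3, 4, 5, 6, 9, 10, 11, 0]  free=[FFFFFFF..FFF..]
after unlink(a) →   free=[..............]
after create(b) → b:[0]  free=[F.............]

bitmap = F.............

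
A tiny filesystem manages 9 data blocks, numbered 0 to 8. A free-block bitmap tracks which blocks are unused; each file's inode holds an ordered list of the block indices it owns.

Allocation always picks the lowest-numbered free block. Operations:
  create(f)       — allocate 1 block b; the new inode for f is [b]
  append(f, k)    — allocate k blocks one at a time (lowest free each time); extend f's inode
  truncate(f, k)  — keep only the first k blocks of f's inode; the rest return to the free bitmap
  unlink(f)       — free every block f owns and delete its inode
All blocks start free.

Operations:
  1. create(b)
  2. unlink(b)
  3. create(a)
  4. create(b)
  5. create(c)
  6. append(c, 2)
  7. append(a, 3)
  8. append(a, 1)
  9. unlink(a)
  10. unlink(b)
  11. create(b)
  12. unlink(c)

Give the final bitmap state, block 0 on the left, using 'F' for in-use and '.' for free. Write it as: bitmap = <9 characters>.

  1. create(b)  ⇒  F........  {b→[0]}
  2. unlink(b)  ⇒  .........  {}
  3. create(a)  ⇒  F........  {a→[0]}
  4. create(b)  ⇒  FF.......  {a→[0]; b→[1]}
  5. create(c)  ⇒  FFF......  {a→[0]; b→[1]; c→[2]}
  6. append(c, 2)  ⇒  FFFFF....  {a→[0]; b→[1]; c→[2, 3, 4]}
  7. append(a, 3)  ⇒  FFFFFFFF.  {a→[0, 5, 6, 7]; b→[1]; c→[2, 3, 4]}
  8. append(a, 1)  ⇒  FFFFFFFFF  {a→[0, 5, 6, 7, 8]; b→[1]; c→[2, 3, 4]}
  9. unlink(a)  ⇒  .FFFF....  {b→[1]; c→[2, 3, 4]}
  10. unlink(b)  ⇒  ..FFF....  {c→[2, 3, 4]}
  11. create(b)  ⇒  F.FFF....  {b→[0]; c→[2, 3, 4]}
  12. unlink(c)  ⇒  F........  {b→[0]}

bitmap = F........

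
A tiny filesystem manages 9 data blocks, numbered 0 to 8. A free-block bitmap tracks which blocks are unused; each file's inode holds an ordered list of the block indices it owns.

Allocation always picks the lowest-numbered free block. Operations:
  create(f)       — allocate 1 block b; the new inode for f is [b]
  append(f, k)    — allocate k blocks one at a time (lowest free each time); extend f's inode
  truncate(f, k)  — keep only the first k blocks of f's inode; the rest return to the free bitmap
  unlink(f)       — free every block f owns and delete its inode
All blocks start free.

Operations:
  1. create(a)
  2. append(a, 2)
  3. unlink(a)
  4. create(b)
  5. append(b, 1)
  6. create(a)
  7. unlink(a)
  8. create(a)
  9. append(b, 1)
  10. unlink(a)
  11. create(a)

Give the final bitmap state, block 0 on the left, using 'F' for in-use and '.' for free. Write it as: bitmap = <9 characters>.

after create(a) → a:[0]  free=[F........]
after append(a, 2) → a:[0, 1, 2]  free=[FFF......]
after unlink(a) →   free=[.........]
after create(b) → b:[0]  free=[F........]
after append(b, 1) → b:[0, 1]  free=[FF.......]
after create(a) → a:[2], b:[0, 1]  free=[FFF......]
after unlink(a) → b:[0, 1]  free=[FF.......]
after create(a) → a:[2], b:[0, 1]  free=[FFF......]
after append(b, 1) → a:[2], b:[0, 1, 3]  free=[FFFF.....]
after unlink(a) → b:[0, 1, 3]  free=[FF.F.....]
after create(a) → a:[2], b:[0, 1, 3]  free=[FFFF.....]

bitmap = FFFF.....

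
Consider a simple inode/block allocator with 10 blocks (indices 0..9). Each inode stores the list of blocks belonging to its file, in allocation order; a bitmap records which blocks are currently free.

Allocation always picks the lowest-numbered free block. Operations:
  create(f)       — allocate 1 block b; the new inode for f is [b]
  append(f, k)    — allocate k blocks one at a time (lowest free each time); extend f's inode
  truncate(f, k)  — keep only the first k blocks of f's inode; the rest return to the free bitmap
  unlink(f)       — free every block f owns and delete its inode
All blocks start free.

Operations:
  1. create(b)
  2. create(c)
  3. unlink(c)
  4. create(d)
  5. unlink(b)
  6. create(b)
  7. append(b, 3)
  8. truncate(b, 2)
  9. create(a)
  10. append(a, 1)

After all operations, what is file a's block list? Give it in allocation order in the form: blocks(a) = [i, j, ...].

blocks(a) = [3, 4]

create(b): bitmap=F......... | b=[0]
create(c): bitmap=FF........ | b=[0] c=[1]
unlink(c): bitmap=F......... | b=[0]
create(d): bitmap=FF........ | b=[0] d=[1]
unlink(b): bitmap=.F........ | d=[1]
create(b): bitmap=FF........ | b=[0] d=[1]
append(b, 3): bitmap=FFFFF..... | b=[0, 2, 3, 4] d=[1]
truncate(b, 2): bitmap=FFF....... | b=[0, 2] d=[1]
create(a): bitmap=FFFF...... | a=[3] b=[0, 2] d=[1]
append(a, 1): bitmap=FFFFF..... | a=[3, 4] b=[0, 2] d=[1]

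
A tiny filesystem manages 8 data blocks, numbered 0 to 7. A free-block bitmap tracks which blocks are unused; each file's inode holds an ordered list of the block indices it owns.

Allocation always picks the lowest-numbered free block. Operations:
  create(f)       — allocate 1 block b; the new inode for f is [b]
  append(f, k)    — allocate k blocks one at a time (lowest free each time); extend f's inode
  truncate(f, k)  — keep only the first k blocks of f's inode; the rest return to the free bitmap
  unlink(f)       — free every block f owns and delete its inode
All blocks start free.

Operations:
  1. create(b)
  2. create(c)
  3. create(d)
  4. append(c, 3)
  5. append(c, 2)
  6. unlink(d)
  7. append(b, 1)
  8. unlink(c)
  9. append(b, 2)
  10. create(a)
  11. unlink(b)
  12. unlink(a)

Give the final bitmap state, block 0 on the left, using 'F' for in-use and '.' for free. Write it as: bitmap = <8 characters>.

after create(b) → b:[0]  free=[F.......]
after create(c) → b:[0], c:[1]  free=[FF......]
after create(d) → b:[0], c:[1], d:[2]  free=[FFF.....]
after append(c, 3) → b:[0], c:[1, 3, 4, 5], d:[2]  free=[FFFFFF..]
after append(c, 2) → b:[0], c:[1, 3, 4, 5, 6, 7], d:[2]  free=[FFFFFFFF]
after unlink(d) → b:[0], c:[1, 3, 4, 5, 6, 7]  free=[FF.FFFFF]
after append(b, 1) → b:[0, 2], c:[1, 3, 4, 5, 6, 7]  free=[FFFFFFFF]
after unlink(c) → b:[0, 2]  free=[F.F.....]
after append(b, 2) → b:[0, 2, 1, 3]  free=[FFFF....]
after create(a) → a:[4], b:[0, 2, 1, 3]  free=[FFFFF...]
after unlink(b) → a:[4]  free=[....F...]
after unlink(a) →   free=[........]

bitmap = ........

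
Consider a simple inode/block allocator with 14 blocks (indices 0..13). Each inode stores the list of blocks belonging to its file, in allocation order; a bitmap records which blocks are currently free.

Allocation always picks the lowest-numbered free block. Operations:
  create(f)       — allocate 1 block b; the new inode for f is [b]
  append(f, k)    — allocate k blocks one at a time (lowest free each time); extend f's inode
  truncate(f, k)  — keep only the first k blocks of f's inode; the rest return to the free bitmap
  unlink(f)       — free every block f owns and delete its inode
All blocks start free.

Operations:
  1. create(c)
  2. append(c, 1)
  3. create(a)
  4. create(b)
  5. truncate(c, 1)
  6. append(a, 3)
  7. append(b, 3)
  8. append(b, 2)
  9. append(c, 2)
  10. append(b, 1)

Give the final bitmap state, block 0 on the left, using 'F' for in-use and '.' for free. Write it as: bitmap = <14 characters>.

after create(c) → c:[0]  free=[F.............]
after append(c, 1) → c:[0, 1]  free=[FF............]
after create(a) → a:[2], c:[0, 1]  free=[FFF...........]
after create(b) → a:[2], b:[3], c:[0, 1]  free=[FFFF..........]
after truncate(c, 1) → a:[2], b:[3], c:[0]  free=[F.FF..........]
after append(a, 3) → a:[2, 1, 4, 5], b:[3], c:[0]  free=[FFFFFF........]
after append(b, 3) → a:[2, 1, 4, 5], b:[3, 6, 7, 8], c:[0]  free=[FFFFFFFFF.....]
after append(b, 2) → a:[2, 1, 4, 5], b:[3, 6, 7, 8, 9, 10], c:[0]  free=[FFFFFFFFFFF...]
after append(c, 2) → a:[2, 1, 4, 5], b:[3, 6, 7, 8, 9, 10], c:[0, 11, 12]  free=[FFFFFFFFFFFFF.]
after append(b, 1) → a:[2, 1, 4, 5], b:[3, 6, 7, 8, 9, 10, 13], c:[0, 11, 12]  free=[FFFFFFFFFFFFFF]

bitmap = FFFFFFFFFFFFFF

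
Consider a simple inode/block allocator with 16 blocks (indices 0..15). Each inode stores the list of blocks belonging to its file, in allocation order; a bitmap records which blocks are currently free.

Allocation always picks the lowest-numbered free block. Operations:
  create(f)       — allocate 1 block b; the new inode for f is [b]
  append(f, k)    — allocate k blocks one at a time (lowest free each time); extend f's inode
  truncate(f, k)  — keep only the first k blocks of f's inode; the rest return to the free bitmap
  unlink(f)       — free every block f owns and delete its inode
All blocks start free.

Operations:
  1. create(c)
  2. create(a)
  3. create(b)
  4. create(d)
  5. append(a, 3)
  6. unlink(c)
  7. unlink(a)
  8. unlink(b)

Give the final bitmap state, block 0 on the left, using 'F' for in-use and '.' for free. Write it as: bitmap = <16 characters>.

bitmap = ...F............

  1. create(c)  ⇒  F...............  {c→[0]}
  2. create(a)  ⇒  FF..............  {a→[1]; c→[0]}
  3. create(b)  ⇒  FFF.............  {a→[1]; b→[2]; c→[0]}
  4. create(d)  ⇒  FFFF............  {a→[1]; b→[2]; c→[0]; d→[3]}
  5. append(a, 3)  ⇒  FFFFFFF.........  {a→[1, 4, 5, 6]; b→[2]; c→[0]; d→[3]}
  6. unlink(c)  ⇒  .FFFFFF.........  {a→[1, 4, 5, 6]; b→[2]; d→[3]}
  7. unlink(a)  ⇒  ..FF............  {b→[2]; d→[3]}
  8. unlink(b)  ⇒  ...F............  {d→[3]}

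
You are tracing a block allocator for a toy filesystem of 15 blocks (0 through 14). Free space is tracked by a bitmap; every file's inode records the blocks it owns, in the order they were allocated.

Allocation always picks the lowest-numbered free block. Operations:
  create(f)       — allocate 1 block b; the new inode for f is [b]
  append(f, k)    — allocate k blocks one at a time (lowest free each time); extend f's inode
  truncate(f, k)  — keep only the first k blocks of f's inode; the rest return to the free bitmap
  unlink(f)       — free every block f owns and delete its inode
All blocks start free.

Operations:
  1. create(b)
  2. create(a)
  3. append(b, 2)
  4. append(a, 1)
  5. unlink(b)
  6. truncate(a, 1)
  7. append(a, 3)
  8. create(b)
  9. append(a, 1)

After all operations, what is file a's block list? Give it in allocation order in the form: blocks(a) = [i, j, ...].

blocks(a) = [1, 0, 2, 3, 5]

[1] create(b) — b=0 (map F..............)
[2] create(a) — a=1 b=0 (map FF.............)
[3] append(b, 2) — a=1 b=0,2,3 (map FFFF...........)
[4] append(a, 1) — a=1,4 b=0,2,3 (map FFFFF..........)
[5] unlink(b) — a=1,4 (map .F..F..........)
[6] truncate(a, 1) — a=1 (map .F.............)
[7] append(a, 3) — a=1,0,2,3 (map FFFF...........)
[8] create(b) — a=1,0,2,3 b=4 (map FFFFF..........)
[9] append(a, 1) — a=1,0,2,3,5 b=4 (map FFFFFF.........)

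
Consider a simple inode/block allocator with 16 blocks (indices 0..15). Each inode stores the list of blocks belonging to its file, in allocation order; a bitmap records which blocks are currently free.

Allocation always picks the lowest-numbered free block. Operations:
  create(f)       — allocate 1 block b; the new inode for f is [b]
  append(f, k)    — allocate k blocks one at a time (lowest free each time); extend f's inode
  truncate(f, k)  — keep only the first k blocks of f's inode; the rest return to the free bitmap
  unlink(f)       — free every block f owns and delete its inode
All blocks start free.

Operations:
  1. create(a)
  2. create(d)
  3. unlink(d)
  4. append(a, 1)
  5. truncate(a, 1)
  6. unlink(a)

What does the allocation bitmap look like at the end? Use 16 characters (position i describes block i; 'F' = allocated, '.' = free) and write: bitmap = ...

[1] create(a) — a=0 (map F...............)
[2] create(d) — a=0 d=1 (map FF..............)
[3] unlink(d) — a=0 (map F...............)
[4] append(a, 1) — a=0,1 (map FF..............)
[5] truncate(a, 1) — a=0 (map F...............)
[6] unlink(a) —  (map ................)

bitmap = ................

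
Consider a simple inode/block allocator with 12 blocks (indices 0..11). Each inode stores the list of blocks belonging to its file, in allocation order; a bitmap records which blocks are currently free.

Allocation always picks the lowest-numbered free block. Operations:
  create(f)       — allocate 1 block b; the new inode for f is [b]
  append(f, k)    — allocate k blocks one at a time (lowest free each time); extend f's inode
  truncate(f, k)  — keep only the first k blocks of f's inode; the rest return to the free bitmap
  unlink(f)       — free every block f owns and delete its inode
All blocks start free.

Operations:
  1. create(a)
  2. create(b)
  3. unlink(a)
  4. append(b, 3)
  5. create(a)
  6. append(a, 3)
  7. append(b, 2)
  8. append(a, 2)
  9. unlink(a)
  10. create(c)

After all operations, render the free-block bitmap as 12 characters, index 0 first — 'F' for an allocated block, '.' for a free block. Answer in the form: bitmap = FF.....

after create(a) → a:[0]  free=[F...........]
after create(b) → a:[0], b:[1]  free=[FF..........]
after unlink(a) → b:[1]  free=[.F..........]
after append(b, 3) → b:[1, 0, 2, 3]  free=[FFFF........]
after create(a) → a:[4], b:[1, 0, 2, 3]  free=[FFFFF.......]
after append(a, 3) → a:[4, 5, 6, 7], b:[1, 0, 2, 3]  free=[FFFFFFFF....]
after append(b, 2) → a:[4, 5, 6, 7], b:[1, 0, 2, 3, 8, 9]  free=[FFFFFFFFFF..]
after append(a, 2) → a:[4, 5, 6, 7, 10, 11], b:[1, 0, 2, 3, 8, 9]  free=[FFFFFFFFFFFF]
after unlink(a) → b:[1, 0, 2, 3, 8, 9]  free=[FFFF....FF..]
after create(c) → b:[1, 0, 2, 3, 8, 9], c:[4]  free=[FFFFF...FF..]

bitmap = FFFFF...FF..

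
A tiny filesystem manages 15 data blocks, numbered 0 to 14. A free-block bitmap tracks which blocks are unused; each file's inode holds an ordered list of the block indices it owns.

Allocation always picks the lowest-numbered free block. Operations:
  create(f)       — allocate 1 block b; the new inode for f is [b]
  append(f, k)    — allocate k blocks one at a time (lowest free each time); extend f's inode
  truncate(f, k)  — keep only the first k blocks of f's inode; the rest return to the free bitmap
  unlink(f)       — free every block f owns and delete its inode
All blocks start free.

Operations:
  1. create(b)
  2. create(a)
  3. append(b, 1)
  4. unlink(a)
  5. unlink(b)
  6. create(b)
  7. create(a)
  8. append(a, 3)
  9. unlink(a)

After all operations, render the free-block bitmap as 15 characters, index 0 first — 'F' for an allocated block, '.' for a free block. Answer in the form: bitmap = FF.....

create(b): bitmap=F.............. | b=[0]
create(a): bitmap=FF............. | a=[1] b=[0]
append(b, 1): bitmap=FFF............ | a=[1] b=[0, 2]
unlink(a): bitmap=F.F............ | b=[0, 2]
unlink(b): bitmap=............... | 
create(b): bitmap=F.............. | b=[0]
create(a): bitmap=FF............. | a=[1] b=[0]
append(a, 3): bitmap=FFFFF.......... | a=[1, 2, 3, 4] b=[0]
unlink(a): bitmap=F.............. | b=[0]

bitmap = F..............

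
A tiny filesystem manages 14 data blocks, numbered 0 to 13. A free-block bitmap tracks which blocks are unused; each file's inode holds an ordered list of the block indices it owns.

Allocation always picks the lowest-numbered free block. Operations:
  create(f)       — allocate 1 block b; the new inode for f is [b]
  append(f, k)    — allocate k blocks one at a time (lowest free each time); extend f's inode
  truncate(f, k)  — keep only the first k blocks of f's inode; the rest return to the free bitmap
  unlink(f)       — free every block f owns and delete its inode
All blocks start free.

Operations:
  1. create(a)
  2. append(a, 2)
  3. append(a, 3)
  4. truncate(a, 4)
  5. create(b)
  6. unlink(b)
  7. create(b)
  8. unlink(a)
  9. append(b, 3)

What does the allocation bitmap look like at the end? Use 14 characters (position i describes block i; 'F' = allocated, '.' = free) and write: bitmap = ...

  1. create(a)  ⇒  F.............  {a→[0]}
  2. append(a, 2)  ⇒  FFF...........  {a→[0, 1, 2]}
  3. append(a, 3)  ⇒  FFFFFF........  {a→[0, 1, 2, 3, 4, 5]}
  4. truncate(a, 4)  ⇒  FFFF..........  {a→[0, 1, 2, 3]}
  5. create(b)  ⇒  FFFFF.........  {a→[0, 1, 2, 3]; b→[4]}
  6. unlink(b)  ⇒  FFFF..........  {a→[0, 1, 2, 3]}
  7. create(b)  ⇒  FFFFF.........  {a→[0, 1, 2, 3]; b→[4]}
  8. unlink(a)  ⇒  ....F.........  {b→[4]}
  9. append(b, 3)  ⇒  FFF.F.........  {b→[4, 0, 1, 2]}

bitmap = FFF.F.........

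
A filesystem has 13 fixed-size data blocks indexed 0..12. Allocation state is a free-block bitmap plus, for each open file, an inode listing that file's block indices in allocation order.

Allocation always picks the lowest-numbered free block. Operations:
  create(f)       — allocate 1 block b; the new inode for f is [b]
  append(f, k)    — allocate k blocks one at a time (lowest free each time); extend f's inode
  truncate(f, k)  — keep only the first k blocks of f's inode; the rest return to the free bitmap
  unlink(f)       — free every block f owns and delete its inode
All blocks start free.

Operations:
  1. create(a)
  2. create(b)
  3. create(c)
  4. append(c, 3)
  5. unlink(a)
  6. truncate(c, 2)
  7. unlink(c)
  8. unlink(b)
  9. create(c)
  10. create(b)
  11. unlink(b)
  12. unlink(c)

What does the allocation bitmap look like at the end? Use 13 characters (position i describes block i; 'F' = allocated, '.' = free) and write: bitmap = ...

bitmap = .............

  1. create(a)  ⇒  F............  {a→[0]}
  2. create(b)  ⇒  FF...........  {a→[0]; b→[1]}
  3. create(c)  ⇒  FFF..........  {a→[0]; b→[1]; c→[2]}
  4. append(c, 3)  ⇒  FFFFFF.......  {a→[0]; b→[1]; c→[2, 3, 4, 5]}
  5. unlink(a)  ⇒  .FFFFF.......  {b→[1]; c→[2, 3, 4, 5]}
  6. truncate(c, 2)  ⇒  .FFF.........  {b→[1]; c→[2, 3]}
  7. unlink(c)  ⇒  .F...........  {b→[1]}
  8. unlink(b)  ⇒  .............  {}
  9. create(c)  ⇒  F............  {c→[0]}
  10. create(b)  ⇒  FF...........  {b→[1]; c→[0]}
  11. unlink(b)  ⇒  F............  {c→[0]}
  12. unlink(c)  ⇒  .............  {}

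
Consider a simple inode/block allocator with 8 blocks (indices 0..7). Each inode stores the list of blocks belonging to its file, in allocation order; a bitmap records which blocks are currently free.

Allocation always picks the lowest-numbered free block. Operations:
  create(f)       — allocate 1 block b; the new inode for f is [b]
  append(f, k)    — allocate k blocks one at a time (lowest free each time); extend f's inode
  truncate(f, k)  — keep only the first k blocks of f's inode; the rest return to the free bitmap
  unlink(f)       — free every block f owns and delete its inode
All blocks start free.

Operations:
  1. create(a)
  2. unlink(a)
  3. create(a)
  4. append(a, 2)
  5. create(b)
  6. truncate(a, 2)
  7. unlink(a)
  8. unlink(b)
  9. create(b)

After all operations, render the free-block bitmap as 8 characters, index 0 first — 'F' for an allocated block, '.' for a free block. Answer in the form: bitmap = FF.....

  1. create(a)  ⇒  F.......  {a→[0]}
  2. unlink(a)  ⇒  ........  {}
  3. create(a)  ⇒  F.......  {a→[0]}
  4. append(a, 2)  ⇒  FFF.....  {a→[0, 1, 2]}
  5. create(b)  ⇒  FFFF....  {a→[0, 1, 2]; b→[3]}
  6. truncate(a, 2)  ⇒  FF.F....  {a→[0, 1]; b→[3]}
  7. unlink(a)  ⇒  ...F....  {b→[3]}
  8. unlink(b)  ⇒  ........  {}
  9. create(b)  ⇒  F.......  {b→[0]}

bitmap = F.......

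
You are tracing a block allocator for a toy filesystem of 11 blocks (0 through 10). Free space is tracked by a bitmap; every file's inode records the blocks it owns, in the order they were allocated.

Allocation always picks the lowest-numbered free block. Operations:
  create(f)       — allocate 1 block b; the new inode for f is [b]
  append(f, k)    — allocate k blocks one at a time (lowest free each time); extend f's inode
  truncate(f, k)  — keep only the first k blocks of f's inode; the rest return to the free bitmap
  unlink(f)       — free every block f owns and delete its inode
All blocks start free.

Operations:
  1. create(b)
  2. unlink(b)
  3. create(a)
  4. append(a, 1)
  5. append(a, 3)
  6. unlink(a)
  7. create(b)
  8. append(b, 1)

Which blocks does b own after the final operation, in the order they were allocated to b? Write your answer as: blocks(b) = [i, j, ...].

blocks(b) = [0, 1]

create(b): bitmap=F.......... | b=[0]
unlink(b): bitmap=........... | 
create(a): bitmap=F.......... | a=[0]
append(a, 1): bitmap=FF......... | a=[0, 1]
append(a, 3): bitmap=FFFFF...... | a=[0, 1, 2, 3, 4]
unlink(a): bitmap=........... | 
create(b): bitmap=F.......... | b=[0]
append(b, 1): bitmap=FF......... | b=[0, 1]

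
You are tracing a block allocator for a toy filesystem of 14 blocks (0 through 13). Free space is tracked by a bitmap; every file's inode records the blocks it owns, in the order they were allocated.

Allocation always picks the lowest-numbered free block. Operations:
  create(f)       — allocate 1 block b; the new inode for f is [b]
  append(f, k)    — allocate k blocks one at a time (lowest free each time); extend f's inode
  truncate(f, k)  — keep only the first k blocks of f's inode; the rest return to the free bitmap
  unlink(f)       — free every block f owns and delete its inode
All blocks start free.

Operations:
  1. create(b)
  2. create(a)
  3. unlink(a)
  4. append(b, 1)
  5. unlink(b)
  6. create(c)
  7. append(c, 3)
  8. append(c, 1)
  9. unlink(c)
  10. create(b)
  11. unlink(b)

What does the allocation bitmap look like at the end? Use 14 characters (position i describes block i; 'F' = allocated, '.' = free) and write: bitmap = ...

bitmap = ..............

[1] create(b) — b=0 (map F.............)
[2] create(a) — a=1 b=0 (map FF............)
[3] unlink(a) — b=0 (map F.............)
[4] append(b, 1) — b=0,1 (map FF............)
[5] unlink(b) —  (map ..............)
[6] create(c) — c=0 (map F.............)
[7] append(c, 3) — c=0,1,2,3 (map FFFF..........)
[8] append(c, 1) — c=0,1,2,3,4 (map FFFFF.........)
[9] unlink(c) —  (map ..............)
[10] create(b) — b=0 (map F.............)
[11] unlink(b) —  (map ..............)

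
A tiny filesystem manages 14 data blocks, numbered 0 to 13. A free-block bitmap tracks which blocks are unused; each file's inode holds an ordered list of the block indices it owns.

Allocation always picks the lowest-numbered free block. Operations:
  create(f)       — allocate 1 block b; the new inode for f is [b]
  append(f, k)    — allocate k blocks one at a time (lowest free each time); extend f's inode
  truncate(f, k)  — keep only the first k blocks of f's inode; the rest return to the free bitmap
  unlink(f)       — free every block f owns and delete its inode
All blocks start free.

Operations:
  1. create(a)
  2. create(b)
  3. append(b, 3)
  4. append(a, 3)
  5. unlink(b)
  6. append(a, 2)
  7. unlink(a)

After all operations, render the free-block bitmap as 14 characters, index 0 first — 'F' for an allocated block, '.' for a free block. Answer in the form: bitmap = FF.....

bitmap = ..............

after create(a) → a:[0]  free=[F.............]
after create(b) → a:[0], b:[1]  free=[FF............]
after append(b, 3) → a:[0], b:[1, 2, 3, 4]  free=[FFFFF.........]
after append(a, 3) → a:[0, 5, 6, 7], b:[1, 2, 3, 4]  free=[FFFFFFFF......]
after unlink(b) → a:[0, 5, 6, 7]  free=[F....FFF......]
after append(a, 2) → a:[0, 5, 6, 7, 1, 2]  free=[FFF..FFF......]
after unlink(a) →   free=[..............]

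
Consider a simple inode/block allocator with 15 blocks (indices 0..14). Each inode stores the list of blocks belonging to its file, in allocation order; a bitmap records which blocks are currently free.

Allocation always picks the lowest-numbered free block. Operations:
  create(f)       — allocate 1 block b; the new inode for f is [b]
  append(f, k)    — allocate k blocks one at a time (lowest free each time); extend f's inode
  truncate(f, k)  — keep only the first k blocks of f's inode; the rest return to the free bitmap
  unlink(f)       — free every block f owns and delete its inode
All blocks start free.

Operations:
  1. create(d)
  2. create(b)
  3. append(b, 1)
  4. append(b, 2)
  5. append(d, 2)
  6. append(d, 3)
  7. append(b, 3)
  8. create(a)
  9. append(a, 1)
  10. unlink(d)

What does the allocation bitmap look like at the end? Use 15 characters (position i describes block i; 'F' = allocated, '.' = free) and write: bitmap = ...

create(d): bitmap=F.............. | d=[0]
create(b): bitmap=FF............. | b=[1] d=[0]
append(b, 1): bitmap=FFF............ | b=[1, 2] d=[0]
append(b, 2): bitmap=FFFFF.......... | b=[1, 2, 3, 4] d=[0]
append(d, 2): bitmap=FFFFFFF........ | b=[1, 2, 3, 4] d=[0, 5, 6]
append(d, 3): bitmap=FFFFFFFFFF..... | b=[1, 2, 3, 4] d=[0, 5, 6, 7, 8, 9]
append(b, 3): bitmap=FFFFFFFFFFFFF.. | b=[1, 2, 3, 4, 10, 11, 12] d=[0, 5, 6, 7, 8, 9]
create(a): bitmap=FFFFFFFFFFFFFF. | a=[13] b=[1, 2, 3, 4, 10, 11, 12] d=[0, 5, 6, 7, 8, 9]
append(a, 1): bitmap=FFFFFFFFFFFFFFF | a=[13, 14] b=[1, 2, 3, 4, 10, 11, 12] d=[0, 5, 6, 7, 8, 9]
unlink(d): bitmap=.FFFF.....FFFFF | a=[13, 14] b=[1, 2, 3, 4, 10, 11, 12]

bitmap = .FFFF.....FFFFF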